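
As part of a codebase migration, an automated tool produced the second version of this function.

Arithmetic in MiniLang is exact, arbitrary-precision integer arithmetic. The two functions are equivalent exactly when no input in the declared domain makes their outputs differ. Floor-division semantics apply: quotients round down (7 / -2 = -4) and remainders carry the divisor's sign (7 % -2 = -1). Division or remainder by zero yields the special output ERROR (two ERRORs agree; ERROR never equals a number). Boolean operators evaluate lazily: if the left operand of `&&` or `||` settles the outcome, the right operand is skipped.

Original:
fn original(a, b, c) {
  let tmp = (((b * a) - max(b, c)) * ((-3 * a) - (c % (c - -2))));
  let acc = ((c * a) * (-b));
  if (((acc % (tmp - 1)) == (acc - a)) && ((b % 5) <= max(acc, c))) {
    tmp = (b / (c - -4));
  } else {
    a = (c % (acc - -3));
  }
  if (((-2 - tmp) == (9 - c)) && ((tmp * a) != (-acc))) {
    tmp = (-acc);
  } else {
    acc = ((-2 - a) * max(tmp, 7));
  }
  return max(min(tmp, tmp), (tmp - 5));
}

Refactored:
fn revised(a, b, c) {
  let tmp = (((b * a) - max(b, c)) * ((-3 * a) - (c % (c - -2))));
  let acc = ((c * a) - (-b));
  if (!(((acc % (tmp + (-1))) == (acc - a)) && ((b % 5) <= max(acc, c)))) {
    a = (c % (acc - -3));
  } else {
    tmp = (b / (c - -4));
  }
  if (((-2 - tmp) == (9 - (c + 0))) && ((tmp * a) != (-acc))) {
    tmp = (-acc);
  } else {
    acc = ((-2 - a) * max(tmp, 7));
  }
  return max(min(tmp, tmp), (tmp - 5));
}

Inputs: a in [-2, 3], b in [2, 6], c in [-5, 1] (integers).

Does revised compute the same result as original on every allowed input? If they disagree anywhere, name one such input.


Try a=-1, b=2, c=-1.
original: tmp = -12; acc = -2; (((acc % (tmp - 1)) == (acc - a)) && ((b % 5) <= max(acc, c))) -> false; a = 0; (((-2 - tmp) == (9 - c)) && ((tmp * a) != (-acc))) -> true; tmp = 2; return 2
revised: tmp = -12; acc = 3; (!(((acc % (tmp + (-1))) == (acc - a)) && ((b % 5) <= max(acc, c)))) -> true; a = 5; (((-2 - tmp) == (9 - (c + 0))) && ((tmp * a) != (-acc))) -> true; tmp = -3; return -3
2 and -3 differ, so these are not the same function on this domain.
verdict: not equivalent; witness: a=-1, b=2, c=-1


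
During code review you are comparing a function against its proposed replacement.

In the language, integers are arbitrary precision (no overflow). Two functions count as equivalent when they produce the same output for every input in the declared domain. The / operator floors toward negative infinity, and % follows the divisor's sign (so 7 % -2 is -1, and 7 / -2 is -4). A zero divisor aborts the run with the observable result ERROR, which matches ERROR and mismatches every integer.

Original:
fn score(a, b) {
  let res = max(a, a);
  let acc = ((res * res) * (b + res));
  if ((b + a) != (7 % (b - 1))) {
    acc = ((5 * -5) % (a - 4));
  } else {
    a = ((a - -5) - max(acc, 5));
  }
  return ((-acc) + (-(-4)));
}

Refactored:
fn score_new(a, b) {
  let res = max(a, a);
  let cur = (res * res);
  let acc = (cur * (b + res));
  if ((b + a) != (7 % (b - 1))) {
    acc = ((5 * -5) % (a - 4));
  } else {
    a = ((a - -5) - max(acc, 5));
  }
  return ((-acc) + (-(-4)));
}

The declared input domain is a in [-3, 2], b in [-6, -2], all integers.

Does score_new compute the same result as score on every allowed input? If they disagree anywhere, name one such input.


Reading the diff, among the changes: local variable names differ, plus statement counts differ.
One worked example (a=1, b=-6) — score: res becomes 1; next acc becomes -5; next ((b + a) != (7 % (b - 1))) evaluates to true; next acc becomes -1; next final value 5; score_new: res becomes 1; next cur becomes 1; next acc becomes -5; next ((b + a) != (7 % (b - 1))) evaluates to true; next acc becomes -1; next final value 5; agreement on 5.
Across all 30 domain points the two functions coincide.
verdict: equivalent


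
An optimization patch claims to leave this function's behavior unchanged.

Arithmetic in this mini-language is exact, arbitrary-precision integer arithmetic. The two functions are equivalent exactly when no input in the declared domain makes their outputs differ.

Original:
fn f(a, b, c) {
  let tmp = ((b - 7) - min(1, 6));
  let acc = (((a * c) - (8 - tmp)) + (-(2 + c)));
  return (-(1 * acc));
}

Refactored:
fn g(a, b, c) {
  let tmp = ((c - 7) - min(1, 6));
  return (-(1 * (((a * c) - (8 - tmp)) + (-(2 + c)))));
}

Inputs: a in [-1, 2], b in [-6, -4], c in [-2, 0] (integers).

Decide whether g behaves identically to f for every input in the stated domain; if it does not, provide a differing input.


Consider the input a=-1, b=-6, c=-2.
f: tmp = -14; acc = -20; return 20
g: tmp = -10; return 16
20 vs 16 — the two versions disagree here.
verdict: not equivalent; witness: a=-1, b=-6, c=-2


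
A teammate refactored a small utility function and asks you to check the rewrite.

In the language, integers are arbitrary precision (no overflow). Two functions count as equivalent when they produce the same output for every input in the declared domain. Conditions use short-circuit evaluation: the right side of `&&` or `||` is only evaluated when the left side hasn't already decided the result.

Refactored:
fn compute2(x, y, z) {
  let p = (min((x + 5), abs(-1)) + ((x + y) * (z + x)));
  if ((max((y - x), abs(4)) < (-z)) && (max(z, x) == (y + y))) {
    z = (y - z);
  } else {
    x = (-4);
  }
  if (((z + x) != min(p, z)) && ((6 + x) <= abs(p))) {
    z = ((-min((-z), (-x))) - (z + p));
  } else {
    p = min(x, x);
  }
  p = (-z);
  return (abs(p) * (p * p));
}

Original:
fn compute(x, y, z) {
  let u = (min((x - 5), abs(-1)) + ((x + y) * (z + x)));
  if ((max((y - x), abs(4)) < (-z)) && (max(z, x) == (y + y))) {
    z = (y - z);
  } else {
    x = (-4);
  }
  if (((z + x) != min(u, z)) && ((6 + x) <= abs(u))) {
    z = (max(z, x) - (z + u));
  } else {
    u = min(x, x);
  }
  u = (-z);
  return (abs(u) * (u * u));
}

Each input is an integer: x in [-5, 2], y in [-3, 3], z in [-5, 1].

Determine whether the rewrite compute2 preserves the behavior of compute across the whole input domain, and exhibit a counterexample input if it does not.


Try x=-5, y=-3, z=-5.
compute: u = 70; ((max((y - x), abs(4)) < (-z)) && (max(z, x) == (y + y))) -> false; x = -4; (((z + x) != min(u, z)) && ((6 + x) <= abs(u))) -> true; z = -69; u = 69; return 328509
compute2: p = 80; ((max((y - x), abs(4)) < (-z)) && (max(z, x) == (y + y))) -> false; x = -4; (((z + x) != min(p, z)) && ((6 + x) <= abs(p))) -> true; z = -79; p = 79; return 493039
328509 != 493039, so the rewrite changes behavior.
verdict: not equivalent; witness: x=-5, y=-3, z=-5


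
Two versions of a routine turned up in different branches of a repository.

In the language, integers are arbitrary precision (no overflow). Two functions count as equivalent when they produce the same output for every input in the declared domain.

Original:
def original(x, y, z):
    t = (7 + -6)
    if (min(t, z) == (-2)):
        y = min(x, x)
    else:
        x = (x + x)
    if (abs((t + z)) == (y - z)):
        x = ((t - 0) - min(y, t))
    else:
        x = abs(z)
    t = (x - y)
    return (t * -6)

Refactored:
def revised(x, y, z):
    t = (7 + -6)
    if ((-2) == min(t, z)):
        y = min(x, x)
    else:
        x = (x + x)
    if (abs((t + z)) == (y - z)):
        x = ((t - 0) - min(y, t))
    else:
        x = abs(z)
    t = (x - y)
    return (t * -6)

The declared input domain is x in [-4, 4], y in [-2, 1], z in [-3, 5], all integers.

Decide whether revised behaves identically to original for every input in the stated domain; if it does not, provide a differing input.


Behavior is preserved: although same computation, different form, the outputs never diverge.
One worked example (x=-3, y=1, z=-2) — original: t = 1; (min(t, z) == (-2)) -> true; y = -3; (abs((t + z)) == (y - z)) -> false; x = 2; t = 5; return -30; revised: t = 1; ((-2) == min(t, z)) -> true; y = -3; (abs((t + z)) == (y - z)) -> false; x = 2; t = 5; return -30; agreement on -30.
Every one of the 324 inputs gives matching results.
verdict: equivalent


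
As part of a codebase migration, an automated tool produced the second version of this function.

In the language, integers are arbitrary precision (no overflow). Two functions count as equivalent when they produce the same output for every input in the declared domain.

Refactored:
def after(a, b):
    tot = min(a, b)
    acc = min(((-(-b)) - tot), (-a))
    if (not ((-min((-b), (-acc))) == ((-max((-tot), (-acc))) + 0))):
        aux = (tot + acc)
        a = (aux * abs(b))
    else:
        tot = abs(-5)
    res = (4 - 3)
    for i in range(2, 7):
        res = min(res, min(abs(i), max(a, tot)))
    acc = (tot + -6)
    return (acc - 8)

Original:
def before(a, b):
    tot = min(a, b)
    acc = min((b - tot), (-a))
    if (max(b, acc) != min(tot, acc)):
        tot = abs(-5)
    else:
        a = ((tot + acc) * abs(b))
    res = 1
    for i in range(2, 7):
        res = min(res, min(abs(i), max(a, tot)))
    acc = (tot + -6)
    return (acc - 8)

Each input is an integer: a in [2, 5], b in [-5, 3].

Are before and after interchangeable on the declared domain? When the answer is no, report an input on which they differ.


On input a=2, b=-5, before returns -9 while after returns -19.
verdict: not equivalent; witness: a=2, b=-5


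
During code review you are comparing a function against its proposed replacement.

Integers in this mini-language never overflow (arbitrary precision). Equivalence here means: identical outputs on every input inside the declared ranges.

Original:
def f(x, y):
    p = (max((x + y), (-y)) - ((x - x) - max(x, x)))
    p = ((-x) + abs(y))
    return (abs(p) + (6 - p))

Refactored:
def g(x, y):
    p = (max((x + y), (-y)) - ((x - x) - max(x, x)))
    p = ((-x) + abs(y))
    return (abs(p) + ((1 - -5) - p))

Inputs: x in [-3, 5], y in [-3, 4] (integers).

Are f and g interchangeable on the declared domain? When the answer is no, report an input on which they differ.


This is a faithful refactor — constant usage differs, plus arithmetic usage differs, but the computed results match everywhere.
As a probe, take x=-2, y=1: f runs p becomes -3; next p becomes 3; next final value 6; g runs p becomes -3; next p becomes 3; next final value 6; both end at 6.
Checked all 72 inputs in the declared domain: the outputs agree on every one.
verdict: equivalent


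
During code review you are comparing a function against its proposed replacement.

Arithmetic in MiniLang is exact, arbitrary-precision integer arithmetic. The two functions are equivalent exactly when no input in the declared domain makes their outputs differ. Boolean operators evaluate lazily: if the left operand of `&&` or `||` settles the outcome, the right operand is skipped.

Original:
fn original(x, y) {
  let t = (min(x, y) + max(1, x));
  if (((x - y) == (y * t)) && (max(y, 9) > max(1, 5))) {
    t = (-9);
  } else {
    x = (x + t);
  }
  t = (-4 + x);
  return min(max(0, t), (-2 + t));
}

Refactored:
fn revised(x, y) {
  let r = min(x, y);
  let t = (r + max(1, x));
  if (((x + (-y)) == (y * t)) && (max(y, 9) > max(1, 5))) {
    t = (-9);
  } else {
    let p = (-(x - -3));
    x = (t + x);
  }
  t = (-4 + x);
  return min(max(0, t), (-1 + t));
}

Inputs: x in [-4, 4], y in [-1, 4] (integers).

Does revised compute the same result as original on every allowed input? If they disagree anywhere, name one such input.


These are not equivalent — on x=-4, y=-1 the outputs split (-13 vs -12).
original: t=-3, then (((x - y) == (y * t)) && (max(y, 9) > max(1, 5))) is false, then x=-7, then t=-11, then returns -13
revised: r=-4, then t=-3, then (((x + (-y)) == (y * t)) && (max(y, 9) > max(1, 5))) is false, then p=1, then x=-7, then t=-11, then returns -12
verdict: not equivalent; witness: x=-4, y=-1


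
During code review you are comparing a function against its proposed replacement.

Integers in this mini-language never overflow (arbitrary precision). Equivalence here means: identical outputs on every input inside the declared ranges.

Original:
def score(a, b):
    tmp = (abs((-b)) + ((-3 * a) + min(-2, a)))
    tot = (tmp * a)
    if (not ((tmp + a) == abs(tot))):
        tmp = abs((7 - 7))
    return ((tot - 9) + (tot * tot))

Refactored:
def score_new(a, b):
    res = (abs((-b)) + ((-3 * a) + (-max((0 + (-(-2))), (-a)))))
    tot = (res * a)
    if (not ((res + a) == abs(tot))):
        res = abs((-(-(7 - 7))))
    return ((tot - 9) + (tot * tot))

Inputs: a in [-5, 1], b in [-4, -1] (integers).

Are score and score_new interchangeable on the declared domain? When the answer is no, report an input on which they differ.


Side by side, the visible changes include: local variable names differ; constant usage differs; min/max/abs usage differs; arithmetic usage differs.
As a probe, take a=-2, b=-2: score runs tmp becomes 6; next tot becomes -12; next (not ((tmp + a) == abs(tot))) evaluates to true; next tmp becomes 0; next final value 123; score_new runs res becomes 6; next tot becomes -12; next (not ((res + a) == abs(tot))) evaluates to true; next res becomes 0; next final value 123; both end at 123.
Checked all 28 inputs in the declared domain: the outputs agree on every one.
verdict: equivalent


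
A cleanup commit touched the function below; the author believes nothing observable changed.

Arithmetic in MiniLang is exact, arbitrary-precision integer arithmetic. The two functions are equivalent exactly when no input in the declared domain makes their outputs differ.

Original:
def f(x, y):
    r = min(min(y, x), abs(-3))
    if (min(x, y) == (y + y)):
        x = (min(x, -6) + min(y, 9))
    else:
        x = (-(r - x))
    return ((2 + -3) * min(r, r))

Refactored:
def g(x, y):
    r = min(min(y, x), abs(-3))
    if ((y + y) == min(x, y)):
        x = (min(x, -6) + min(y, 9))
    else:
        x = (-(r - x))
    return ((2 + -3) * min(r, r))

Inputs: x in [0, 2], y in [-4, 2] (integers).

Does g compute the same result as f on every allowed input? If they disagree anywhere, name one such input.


Behavior is preserved: although same computation, different form, the outputs never diverge.
Spot check at x=0, y=-2 — f: r = -2; (min(x, y) == (y + y)) -> false; x = 2; return 2. g: r = -2; ((y + y) == min(x, y)) -> false; x = 2; return 2. Both give 2.
Across all 21 domain points the two functions coincide.
verdict: equivalent


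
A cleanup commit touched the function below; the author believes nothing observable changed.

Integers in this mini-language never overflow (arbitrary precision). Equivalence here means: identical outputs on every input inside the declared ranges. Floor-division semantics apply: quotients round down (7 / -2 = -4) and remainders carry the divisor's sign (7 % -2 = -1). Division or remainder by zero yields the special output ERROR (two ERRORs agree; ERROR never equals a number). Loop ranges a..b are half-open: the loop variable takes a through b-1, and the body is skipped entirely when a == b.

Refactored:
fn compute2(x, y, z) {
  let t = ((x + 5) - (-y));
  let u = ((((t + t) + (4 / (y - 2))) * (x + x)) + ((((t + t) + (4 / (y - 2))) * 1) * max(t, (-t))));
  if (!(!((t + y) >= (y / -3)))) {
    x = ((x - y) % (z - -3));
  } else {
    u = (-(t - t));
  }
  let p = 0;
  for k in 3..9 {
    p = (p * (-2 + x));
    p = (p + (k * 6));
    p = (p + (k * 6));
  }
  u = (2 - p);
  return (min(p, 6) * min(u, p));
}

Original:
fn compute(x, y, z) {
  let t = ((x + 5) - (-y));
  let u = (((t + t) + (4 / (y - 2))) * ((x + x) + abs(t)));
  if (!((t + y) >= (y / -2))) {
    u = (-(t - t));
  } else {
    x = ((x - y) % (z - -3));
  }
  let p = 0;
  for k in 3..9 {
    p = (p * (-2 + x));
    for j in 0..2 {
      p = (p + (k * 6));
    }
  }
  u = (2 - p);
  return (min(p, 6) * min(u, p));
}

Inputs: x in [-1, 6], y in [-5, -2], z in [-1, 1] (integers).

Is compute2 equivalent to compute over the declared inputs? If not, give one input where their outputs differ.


Try x=-1, y=-2, z=-1.
compute: t := 2 | u := 0 | (!((t + y) >= (y / -2))): true | u := 0 | p := 0 | iter k=3: | p := 0 | iter j=0: | p := 18 | iter j=1: | p := 36 | iter k=4: | p := -108 | iter j=0: | p := -84 | iter j=1: | p := -60 | iter k=5: | p := 180 | iter j=0: | p := 210 | iter j=1: | p := 240 | iter k=6: | p := -720 | iter j=0: | p := -684 | iter j=1: | p := -648 | iter k=7: | p := 1944 | iter j=0: | p := 1986 | iter j=1: | p := 2028 | iter k=8: | p := -6084 | iter j=0: | p := -6036 | iter j=1: | p := -5988 | u := 5990 | result 35856144
compute2: t := 2 | u := 0 | (!(!((t + y) >= (y / -3)))): true | x := 1 | p := 0 | iter k=3: | p := 0 | p := 18 | p := 36 | iter k=4: | p := -36 | p := -12 | p := 12 | iter k=5: | p := -12 | p := 18 | p := 48 | iter k=6: | p := -48 | p := -12 | p := 24 | iter k=7: | p := -24 | p := 18 | p := 60 | iter k=8: | p := -60 | p := -12 | p := 36 | u := -34 | result -204
35856144 against -204: the behavior changed.
verdict: not equivalent; witness: x=-1, y=-2, z=-1


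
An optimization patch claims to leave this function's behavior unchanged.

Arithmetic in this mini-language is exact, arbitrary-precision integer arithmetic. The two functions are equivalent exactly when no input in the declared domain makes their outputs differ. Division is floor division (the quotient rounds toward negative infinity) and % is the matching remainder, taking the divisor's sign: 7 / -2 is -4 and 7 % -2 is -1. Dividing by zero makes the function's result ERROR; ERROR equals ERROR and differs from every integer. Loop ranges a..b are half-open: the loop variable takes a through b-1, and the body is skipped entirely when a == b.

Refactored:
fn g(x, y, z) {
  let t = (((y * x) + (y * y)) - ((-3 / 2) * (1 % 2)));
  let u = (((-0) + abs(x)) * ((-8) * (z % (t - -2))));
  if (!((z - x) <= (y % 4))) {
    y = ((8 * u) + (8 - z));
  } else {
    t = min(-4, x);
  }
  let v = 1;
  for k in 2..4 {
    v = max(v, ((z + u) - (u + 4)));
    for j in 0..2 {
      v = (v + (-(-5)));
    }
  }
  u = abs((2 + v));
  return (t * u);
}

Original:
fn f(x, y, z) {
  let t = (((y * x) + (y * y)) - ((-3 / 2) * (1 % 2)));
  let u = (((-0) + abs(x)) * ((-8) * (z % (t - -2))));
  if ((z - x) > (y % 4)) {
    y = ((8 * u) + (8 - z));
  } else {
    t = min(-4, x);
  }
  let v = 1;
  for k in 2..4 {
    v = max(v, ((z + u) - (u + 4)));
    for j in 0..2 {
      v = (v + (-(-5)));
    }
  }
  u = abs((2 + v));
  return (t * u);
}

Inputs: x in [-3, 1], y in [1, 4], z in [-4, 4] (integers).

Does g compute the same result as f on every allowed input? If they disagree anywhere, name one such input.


The two versions differ — the changes include comparison usage differs, plus boolean connective usage differs.
One worked example (x=-3, y=1, z=-3) — f: t := 0 | u := -24 | ((z - x) > (y % 4)): false | t := -4 | v := 1 | iter k=2: | v := 1 | iter j=0: | v := 6 | iter j=1: | v := 11 | iter k=3: | v := 11 | iter j=0: | v := 16 | iter j=1: | v := 21 | u := 23 | result -92; g: t := 0 | u := -24 | (!((z - x) <= (y % 4))): false | t := -4 | v := 1 | iter k=2: | v := 1 | iter j=0: | v := 6 | iter j=1: | v := 11 | iter k=3: | v := 11 | iter j=0: | v := 16 | iter j=1: | v := 21 | u := 23 | result -92; agreement on -92.
An exhaustive pass over the 180 declared inputs shows identical outputs.
verdict: equivalent


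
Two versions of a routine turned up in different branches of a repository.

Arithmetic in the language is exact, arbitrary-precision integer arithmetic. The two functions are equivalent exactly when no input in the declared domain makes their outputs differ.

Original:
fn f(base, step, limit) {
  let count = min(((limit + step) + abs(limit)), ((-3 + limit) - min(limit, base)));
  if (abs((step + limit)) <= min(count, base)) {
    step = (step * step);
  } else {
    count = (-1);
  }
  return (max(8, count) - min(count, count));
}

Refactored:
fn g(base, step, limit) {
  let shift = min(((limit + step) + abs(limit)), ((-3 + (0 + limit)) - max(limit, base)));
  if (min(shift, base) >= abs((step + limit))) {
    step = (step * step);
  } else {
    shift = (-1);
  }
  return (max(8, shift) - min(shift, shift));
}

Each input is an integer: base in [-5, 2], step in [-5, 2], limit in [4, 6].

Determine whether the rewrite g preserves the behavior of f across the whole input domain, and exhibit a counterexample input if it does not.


base=0, step=-5, limit=5 yields 6 from f but 9 from g.
verdict: not equivalent; witness: base=0, step=-5, limit=5


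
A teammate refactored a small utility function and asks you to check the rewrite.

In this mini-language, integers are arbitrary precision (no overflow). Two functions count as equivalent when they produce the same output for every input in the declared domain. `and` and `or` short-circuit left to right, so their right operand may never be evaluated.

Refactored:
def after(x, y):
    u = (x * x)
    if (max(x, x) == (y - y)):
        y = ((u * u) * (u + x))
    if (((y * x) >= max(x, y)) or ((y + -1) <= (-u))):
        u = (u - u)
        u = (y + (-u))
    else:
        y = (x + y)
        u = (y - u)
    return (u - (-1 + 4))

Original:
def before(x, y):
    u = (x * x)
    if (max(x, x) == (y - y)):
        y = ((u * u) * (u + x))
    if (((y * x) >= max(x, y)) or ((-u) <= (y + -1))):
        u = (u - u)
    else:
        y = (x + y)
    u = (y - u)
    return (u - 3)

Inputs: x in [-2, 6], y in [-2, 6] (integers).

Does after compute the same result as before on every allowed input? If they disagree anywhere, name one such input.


At x=-2, y=1: before gives -2, after gives -8.
verdict: not equivalent; witness: x=-2, y=1


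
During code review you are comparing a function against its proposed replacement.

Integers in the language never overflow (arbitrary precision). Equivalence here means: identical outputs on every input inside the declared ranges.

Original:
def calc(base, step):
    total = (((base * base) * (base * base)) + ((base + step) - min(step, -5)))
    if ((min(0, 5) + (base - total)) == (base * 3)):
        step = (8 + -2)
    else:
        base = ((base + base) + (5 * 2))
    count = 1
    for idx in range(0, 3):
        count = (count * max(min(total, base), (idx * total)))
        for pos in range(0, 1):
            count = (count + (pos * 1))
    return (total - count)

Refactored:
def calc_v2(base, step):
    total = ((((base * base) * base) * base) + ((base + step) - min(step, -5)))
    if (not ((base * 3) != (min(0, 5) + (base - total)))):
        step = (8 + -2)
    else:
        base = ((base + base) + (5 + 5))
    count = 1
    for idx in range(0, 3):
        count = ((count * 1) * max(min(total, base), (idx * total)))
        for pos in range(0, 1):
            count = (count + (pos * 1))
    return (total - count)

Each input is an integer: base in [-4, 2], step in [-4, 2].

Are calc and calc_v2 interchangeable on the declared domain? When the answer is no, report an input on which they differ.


Although constant usage differs, and boolean connective usage differs, and comparison usage differs, and arithmetic usage differs, 49/49 inputs agree.
verdict: equivalent


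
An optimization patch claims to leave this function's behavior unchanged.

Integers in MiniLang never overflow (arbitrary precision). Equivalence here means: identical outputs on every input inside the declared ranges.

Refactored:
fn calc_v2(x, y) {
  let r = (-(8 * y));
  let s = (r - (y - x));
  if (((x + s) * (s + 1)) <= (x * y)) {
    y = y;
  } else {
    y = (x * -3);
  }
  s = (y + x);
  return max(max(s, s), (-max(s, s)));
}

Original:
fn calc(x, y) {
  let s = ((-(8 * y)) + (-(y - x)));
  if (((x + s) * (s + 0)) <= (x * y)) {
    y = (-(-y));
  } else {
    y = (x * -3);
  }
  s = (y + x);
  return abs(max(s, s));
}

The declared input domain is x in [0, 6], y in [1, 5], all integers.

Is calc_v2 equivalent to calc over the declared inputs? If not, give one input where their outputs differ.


These are not equivalent — on x=4, y=1 the outputs split (8 vs 5).
calc: s = -5; (((x + s) * (s + 0)) <= (x * y)) -> false; y = -12; s = -8; return 8
calc_v2: r = -8; s = -5; (((x + s) * (s + 1)) <= (x * y)) -> true; y = 1; s = 5; return 5
verdict: not equivalent; witness: x=4, y=1


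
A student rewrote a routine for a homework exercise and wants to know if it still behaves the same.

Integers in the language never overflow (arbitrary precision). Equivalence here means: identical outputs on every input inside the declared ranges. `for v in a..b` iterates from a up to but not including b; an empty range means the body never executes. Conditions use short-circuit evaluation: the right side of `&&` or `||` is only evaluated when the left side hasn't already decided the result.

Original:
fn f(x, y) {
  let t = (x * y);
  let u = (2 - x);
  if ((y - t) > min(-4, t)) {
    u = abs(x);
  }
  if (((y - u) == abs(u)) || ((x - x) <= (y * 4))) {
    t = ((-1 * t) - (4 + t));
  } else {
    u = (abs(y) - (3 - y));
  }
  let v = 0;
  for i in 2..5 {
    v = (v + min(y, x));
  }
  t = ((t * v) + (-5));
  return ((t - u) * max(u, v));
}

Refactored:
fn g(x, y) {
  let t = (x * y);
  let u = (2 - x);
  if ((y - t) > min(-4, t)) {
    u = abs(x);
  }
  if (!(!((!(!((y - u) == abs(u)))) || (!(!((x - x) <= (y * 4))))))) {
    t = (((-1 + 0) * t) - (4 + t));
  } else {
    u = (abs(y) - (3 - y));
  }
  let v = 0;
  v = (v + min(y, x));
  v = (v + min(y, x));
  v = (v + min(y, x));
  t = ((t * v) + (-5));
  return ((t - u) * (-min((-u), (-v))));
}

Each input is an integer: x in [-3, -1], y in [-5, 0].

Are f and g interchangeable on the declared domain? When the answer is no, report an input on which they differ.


The two versions differ — the changes include boolean connective usage differs; and statement counts differ; and local variable names differ; and loop structure differs; and min/max/abs usage differs; and arithmetic usage differs; and constant usage differs.
One worked example (x=-2, y=-3) — f: t becomes 6; next u becomes 4; next ((y - t) > min(-4, t)) evaluates to false; next (((y - u) == abs(u)) || ((x - x) <= (y * 4))) evaluates to false; next u becomes -3; next v becomes 0; next at i=2:; next v becomes -3; next at i=3:; next v becomes -6; next at i=4:; next v becomes -9; next t becomes -59; next final value 168; g: t becomes 6; next u becomes 4; next ((y - t) > min(-4, t)) evaluates to false; next (!(!((!(!((y - u) == abs(u)))) || (!(!((x - x) <= (y * 4))))))) evaluates to false; next u becomes -3; next v becomes 0; next v becomes -3; next v becomes -6; next v becomes -9; next t becomes -59; next final value 168; agreement on 168.
Checked all 18 inputs in the declared domain: the outputs agree on every one.
verdict: equivalent


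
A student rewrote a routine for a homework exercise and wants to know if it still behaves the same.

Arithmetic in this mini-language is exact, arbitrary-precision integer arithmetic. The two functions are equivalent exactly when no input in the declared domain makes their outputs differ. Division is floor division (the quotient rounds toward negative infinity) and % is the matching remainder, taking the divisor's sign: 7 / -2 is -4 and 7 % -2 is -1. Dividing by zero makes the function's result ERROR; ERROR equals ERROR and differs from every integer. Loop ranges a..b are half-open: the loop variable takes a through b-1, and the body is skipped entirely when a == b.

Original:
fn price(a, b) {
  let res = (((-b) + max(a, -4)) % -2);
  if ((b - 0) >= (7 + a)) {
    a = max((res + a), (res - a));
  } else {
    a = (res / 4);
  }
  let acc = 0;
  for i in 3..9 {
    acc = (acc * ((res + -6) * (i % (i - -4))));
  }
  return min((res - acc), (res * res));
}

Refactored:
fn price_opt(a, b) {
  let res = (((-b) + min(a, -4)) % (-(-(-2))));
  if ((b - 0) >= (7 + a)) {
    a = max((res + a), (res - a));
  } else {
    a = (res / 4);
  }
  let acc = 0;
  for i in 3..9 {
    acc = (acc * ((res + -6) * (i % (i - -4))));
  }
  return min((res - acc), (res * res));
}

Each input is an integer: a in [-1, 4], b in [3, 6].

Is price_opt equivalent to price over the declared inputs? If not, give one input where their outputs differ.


Consider the input a=-1, b=3.
price: res = 0; ((b - 0) >= (7 + a)) -> false; a = 0; acc = 0; [i=3]; acc = 0; [i=4]; acc = 0; [i=5]; acc = 0; [i=6]; acc = 0; [i=7]; acc = 0; [i=8]; acc = 0; return 0
price_opt: res = -1; ((b - 0) >= (7 + a)) -> false; a = -1; acc = 0; [i=3]; acc = 0; [i=4]; acc = 0; [i=5]; acc = 0; [i=6]; acc = 0; [i=7]; acc = 0; [i=8]; acc = 0; return -1
0 vs -1 — the two versions disagree here.
verdict: not equivalent; witness: a=-1, b=3


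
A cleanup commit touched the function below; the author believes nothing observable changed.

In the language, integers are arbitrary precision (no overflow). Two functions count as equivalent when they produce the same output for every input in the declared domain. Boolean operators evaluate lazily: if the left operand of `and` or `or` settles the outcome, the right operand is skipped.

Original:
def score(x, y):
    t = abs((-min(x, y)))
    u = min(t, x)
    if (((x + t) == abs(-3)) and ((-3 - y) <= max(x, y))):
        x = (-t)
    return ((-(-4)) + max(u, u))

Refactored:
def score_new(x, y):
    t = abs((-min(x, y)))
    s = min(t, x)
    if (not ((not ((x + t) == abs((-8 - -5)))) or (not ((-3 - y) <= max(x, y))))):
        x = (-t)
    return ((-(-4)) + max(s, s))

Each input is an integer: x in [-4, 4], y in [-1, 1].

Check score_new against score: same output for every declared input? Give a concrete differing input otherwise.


Although constant usage differs; also boolean connective usage differs; also local variable names differ; also arithmetic usage differs, 27/27 inputs agree.
verdict: equivalent


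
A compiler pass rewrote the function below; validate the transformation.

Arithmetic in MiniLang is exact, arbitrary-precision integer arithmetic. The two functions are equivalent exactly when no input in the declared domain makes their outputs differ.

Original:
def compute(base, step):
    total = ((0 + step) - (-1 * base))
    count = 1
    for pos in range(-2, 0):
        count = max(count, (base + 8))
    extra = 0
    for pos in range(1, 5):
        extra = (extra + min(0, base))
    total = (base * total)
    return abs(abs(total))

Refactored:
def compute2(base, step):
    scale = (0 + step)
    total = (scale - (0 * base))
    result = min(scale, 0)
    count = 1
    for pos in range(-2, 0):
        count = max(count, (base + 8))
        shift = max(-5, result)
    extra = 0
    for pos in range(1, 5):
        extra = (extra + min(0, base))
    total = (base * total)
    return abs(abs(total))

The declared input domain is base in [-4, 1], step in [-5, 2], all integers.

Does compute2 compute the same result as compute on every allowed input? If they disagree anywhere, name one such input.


These are not equivalent — on base=-4, step=-5 the outputs split (36 vs 20).
compute: total := -9 | count := 1 | iter pos=-2: | count := 4 | iter pos=-1: | count := 4 | extra := 0 | iter pos=1: | extra := -4 | iter pos=2: | extra := -8 | iter pos=3: | extra := -12 | iter pos=4: | extra := -16 | total := 36 | result 36
compute2: scale := -5 | total := -5 | result := -5 | count := 1 | iter pos=-2: | count := 4 | shift := -5 | iter pos=-1: | count := 4 | shift := -5 | extra := 0 | iter pos=1: | extra := -4 | iter pos=2: | extra := -8 | iter pos=3: | extra := -12 | iter pos=4: | extra := -16 | total := 20 | result 20
verdict: not equivalent; witness: base=-4, step=-5


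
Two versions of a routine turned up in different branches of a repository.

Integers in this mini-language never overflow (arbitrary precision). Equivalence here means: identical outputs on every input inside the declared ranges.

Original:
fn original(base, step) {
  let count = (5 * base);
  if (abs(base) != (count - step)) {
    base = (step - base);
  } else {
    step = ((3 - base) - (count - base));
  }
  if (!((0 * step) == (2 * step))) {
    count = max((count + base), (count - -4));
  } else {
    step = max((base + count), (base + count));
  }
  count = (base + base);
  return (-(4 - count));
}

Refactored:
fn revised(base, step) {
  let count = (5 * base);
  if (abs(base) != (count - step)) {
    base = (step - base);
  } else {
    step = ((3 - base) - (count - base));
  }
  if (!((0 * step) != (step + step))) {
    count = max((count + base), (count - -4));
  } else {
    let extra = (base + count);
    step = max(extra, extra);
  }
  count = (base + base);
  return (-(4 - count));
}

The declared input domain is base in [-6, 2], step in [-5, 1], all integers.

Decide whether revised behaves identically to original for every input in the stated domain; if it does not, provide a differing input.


Equivalent. There is a behavioral-looking edit here, yet the outcome never shifts on this domain.
Checked all 63 inputs in the declared domain: the outputs agree on every one.
Tracing base=2, step=0: original: count becomes 10; next (abs(base) != (count - step)) evaluates to true; next base becomes -2; next (!((0 * step) == (2 * step))) evaluates to false; next step becomes 8; next count becomes -4; next final value -8 | revised: count becomes 10; next (abs(base) != (count - step)) evaluates to true; next base becomes -2; next (!((0 * step) != (step + step))) evaluates to true; next count becomes 14; next count becomes -4; next final value -8 — matching result -8.
verdict: equivalent


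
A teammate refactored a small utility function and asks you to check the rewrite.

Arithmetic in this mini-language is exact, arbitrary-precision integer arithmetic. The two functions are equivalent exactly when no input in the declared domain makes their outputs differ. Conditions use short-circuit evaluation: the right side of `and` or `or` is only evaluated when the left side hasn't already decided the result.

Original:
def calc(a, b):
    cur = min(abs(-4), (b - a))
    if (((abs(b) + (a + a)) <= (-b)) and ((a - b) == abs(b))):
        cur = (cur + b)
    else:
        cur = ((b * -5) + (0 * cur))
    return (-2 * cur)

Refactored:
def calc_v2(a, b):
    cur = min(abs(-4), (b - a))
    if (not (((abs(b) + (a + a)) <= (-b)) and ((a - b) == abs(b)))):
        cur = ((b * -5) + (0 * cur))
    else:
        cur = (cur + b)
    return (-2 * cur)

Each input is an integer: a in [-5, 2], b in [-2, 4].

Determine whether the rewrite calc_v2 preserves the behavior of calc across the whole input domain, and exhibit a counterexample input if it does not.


Differences: boolean connective usage differs — yet all 56 inputs agree.
verdict: equivalent


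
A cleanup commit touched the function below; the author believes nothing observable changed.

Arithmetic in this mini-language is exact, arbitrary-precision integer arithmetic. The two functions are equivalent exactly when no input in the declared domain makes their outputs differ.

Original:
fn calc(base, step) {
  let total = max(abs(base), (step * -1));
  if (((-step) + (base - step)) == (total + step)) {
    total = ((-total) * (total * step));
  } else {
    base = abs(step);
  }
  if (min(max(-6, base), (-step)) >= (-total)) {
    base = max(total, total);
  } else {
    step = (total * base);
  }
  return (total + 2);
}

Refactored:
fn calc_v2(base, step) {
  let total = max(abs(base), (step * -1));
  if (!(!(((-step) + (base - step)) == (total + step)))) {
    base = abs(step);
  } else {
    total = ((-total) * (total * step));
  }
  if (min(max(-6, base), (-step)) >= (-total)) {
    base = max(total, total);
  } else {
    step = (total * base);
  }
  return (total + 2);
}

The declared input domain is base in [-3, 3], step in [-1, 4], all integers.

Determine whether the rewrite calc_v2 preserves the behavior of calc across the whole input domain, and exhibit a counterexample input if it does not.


Run the pair on base=-3, step=-1.
calc: total becomes 3; next (((-step) + (base - step)) == (total + step)) evaluates to false; next base becomes 1; next (min(max(-6, base), (-step)) >= (-total)) evaluates to true; next base becomes 3; next final value 5
calc_v2: total becomes 3; next (!(!(((-step) + (base - step)) == (total + step)))) evaluates to false; next total becomes 9; next (min(max(-6, base), (-step)) >= (-total)) evaluates to true; next base becomes 9; next final value 11
5 against 11: the behavior changed.
verdict: not equivalent; witness: base=-3, step=-1


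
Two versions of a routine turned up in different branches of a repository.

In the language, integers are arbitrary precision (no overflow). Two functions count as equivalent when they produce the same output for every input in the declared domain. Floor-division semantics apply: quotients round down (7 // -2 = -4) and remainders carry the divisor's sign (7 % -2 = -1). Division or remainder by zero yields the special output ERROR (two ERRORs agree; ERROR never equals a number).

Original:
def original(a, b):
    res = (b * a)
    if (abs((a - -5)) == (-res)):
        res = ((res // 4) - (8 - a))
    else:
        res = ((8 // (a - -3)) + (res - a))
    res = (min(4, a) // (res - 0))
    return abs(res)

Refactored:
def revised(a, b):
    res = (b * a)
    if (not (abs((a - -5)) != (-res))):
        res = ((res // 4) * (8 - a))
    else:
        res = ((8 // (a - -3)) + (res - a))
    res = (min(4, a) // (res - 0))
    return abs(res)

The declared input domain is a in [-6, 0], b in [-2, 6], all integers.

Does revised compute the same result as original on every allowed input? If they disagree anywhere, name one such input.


The rewrite breaks on a=-5, b=0, where the results are 0 and ERROR.
original: res=0, then (abs((a - -5)) == (-res)) is true, then res=-13, then res=0, then returns 0
revised: res=0, then (not (abs((a - -5)) != (-res))) is true, then res=0, then a zero divisor aborts: ERROR
verdict: not equivalent; witness: a=-5, b=0


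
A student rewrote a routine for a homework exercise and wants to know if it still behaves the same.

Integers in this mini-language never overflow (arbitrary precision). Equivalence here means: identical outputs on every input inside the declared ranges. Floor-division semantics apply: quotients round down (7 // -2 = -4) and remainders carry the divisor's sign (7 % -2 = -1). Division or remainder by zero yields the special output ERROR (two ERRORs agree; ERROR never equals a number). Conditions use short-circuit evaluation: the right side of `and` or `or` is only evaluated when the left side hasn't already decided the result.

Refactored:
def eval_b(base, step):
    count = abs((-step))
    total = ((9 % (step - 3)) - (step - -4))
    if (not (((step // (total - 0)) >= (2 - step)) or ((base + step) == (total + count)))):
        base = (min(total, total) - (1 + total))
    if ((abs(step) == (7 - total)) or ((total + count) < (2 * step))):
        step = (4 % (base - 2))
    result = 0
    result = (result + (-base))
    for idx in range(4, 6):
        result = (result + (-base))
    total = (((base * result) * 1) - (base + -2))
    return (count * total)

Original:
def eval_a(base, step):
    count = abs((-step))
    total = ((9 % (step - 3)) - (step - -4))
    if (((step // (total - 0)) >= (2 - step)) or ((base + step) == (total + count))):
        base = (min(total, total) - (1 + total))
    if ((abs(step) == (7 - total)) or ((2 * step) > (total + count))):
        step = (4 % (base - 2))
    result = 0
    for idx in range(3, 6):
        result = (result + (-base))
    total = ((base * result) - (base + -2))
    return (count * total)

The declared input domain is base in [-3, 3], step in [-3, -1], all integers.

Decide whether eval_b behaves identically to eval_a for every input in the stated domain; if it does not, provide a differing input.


There is a counterexample at base=-3, step=-3: -66 on one side, 0 on the other.
eval_a: count := 3 | total := -4 | (((step // (total - 0)) >= (2 - step)) or ((base + step) == (total + count))): false | ((abs(step) == (7 - total)) or ((2 * step) > (total + count))): false | result := 0 | iter idx=3: | result := 3 | iter idx=4: | result := 6 | iter idx=5: | result := 9 | total := -22 | result -66
eval_b: count := 3 | total := -4 | (not (((step // (total - 0)) >= (2 - step)) or ((base + step) == (total + count)))): true | base := -1 | ((abs(step) == (7 - total)) or ((total + count) < (2 * step))): false | result := 0 | result := 1 | iter idx=4: | result := 2 | iter idx=5: | result := 3 | total := 0 | result 0
verdict: not equivalent; witness: base=-3, step=-3
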